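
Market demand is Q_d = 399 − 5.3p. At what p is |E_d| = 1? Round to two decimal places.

For linear demand Q_d = a − bp, E = −bp/(a − bp). |E| = 1 ⇒ bp = a − bp ⇒ p = a/(2b).
p = 399/(2·5.3) ≈ 37.64.

37.64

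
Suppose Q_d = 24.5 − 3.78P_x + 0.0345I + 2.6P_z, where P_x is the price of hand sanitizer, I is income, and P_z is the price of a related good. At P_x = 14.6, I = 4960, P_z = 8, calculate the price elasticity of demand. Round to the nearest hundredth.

Substituting, Q_d = 24.5 − 3.78(14.6) + 0.0345(4960) + 2.6(8) = 24.5 − 55.188 + 171.12 + 20.8 = 161.232.
∂Q_d/∂P_x = −3.78, so E_p = (−3.78)·(14.6/161.232) ≈ -0.34.
|E_p| < 1: demand is inelastic.

-0.34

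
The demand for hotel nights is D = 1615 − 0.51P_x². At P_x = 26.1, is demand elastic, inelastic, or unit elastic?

inelastic

At P_x = 26.1, D = 1267.5829.
dD/dP_x = −2·0.51·P_x = −26.622.
Point elasticity E = (dD/dP_x)·(P_x/D) = -26.622 × 26.1/1267.5829 ≈ -0.548.
|E| ≈ 0.548 < 1, so demand is inelastic.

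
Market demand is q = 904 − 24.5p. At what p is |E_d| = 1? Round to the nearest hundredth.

18.45

For linear demand q = a − bp, E = −bp/(a − bp). |E| = 1 ⇒ bp = a − bp ⇒ p = a/(2b).
p = 904/(2·24.5) ≈ 18.45.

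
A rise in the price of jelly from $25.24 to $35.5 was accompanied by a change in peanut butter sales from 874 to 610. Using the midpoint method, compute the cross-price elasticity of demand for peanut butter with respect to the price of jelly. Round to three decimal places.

%ΔQ_x = (610 − 874)/[(874+610)/2] = -264/742 ≈ -0.3558.
%ΔP_y = (35.5 − 25.24)/[(25.24+35.5)/2] ≈ 0.3378.
E_xy = -0.3558/0.3378 ≈ -1.053.
E_xy < 0, so peanut butter and jelly are complements.

-1.053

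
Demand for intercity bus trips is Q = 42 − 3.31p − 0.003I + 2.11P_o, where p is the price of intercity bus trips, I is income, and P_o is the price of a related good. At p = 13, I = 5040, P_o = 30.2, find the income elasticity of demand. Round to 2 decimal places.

-0.32

Evaluating quantity at (p, I, P_o) gives Q = 42 − 3.31(13) − 0.003(5040) + 2.11(30.2) = 42 − 43.03 − 15.12 + 63.722 = 47.572.
∂Q/∂I = −0.003, so E_I = -0.003·(5040/47.572) ≈ -0.32.
E_I < 0: inferior good.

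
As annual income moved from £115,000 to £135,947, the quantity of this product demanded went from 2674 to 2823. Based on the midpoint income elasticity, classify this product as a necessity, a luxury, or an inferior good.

necessity

%ΔQ = (2823 − 2674)/[(2674+2823)/2] = 149/2748.5 ≈ 0.0542.
%ΔY = (135,947 − 115,000)/[(115,000+135,947)/2] = 20947/125473.5 ≈ 0.1669.
E_I = %ΔQ/%ΔY ≈ 0.325.
E_I ∈ (0,1): normal good (necessity).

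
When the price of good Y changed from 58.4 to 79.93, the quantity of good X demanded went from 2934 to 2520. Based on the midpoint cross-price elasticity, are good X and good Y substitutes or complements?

%ΔQ_x = (2520 − 2934)/[(2934+2520)/2] = -414/2727 ≈ -0.1518.
%ΔP_y = (79.93 − 58.4)/[(58.4+79.93)/2] ≈ 0.3113.
E_xy = -0.1518/0.3113 ≈ -0.488.
E_xy < 0, so the goods are complements.

complements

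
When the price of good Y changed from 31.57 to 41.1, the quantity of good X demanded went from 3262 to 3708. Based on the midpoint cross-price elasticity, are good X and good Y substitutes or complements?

substitutes

%ΔQ_x = (3708 − 3262)/[(3262+3708)/2] = 446/3485 ≈ 0.1280.
%ΔP_y = (41.1 − 31.57)/[(31.57+41.1)/2] ≈ 0.2623.
E_xy = 0.1280/0.2623 ≈ 0.488.
E_xy > 0, so the goods are substitutes.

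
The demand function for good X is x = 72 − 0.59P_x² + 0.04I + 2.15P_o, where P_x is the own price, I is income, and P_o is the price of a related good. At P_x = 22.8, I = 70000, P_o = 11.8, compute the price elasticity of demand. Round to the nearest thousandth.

-0.237

Substituting, x = 72 − 0.59(22.8)² + 0.04(70000) + 2.15(11.8) = 72 − 306.7056 + 2800 + 25.37 = 2590.6644.
∂x/∂P_x = −2·0.59·P_x = -26.904, so E_p = -26.904·(22.8/2590.6644) ≈ -0.237.
|E_p| < 1: demand is inelastic.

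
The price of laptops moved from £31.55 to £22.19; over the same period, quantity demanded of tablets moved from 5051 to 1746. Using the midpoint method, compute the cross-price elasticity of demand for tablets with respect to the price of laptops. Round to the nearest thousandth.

2.792

%ΔQ_x = (1746 − 5051)/[(5051+1746)/2] = -3305/3398.5 ≈ -0.9725.
%ΔP_y = (22.19 − 31.55)/[(31.55+22.19)/2] ≈ -0.3483.
E_xy = -0.9725/-0.3483 ≈ 2.792.
E_xy > 0, so tablets and laptops are substitutes.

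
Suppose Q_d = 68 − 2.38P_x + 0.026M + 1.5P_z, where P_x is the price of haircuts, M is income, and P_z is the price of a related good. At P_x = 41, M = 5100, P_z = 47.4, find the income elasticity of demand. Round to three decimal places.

0.762

First evaluate Q_d: 68 − 2.38(41) + 0.026(5100) + 1.5(47.4) = 68 − 97.58 + 132.6 + 71.1 = 174.12.
∂Q_d/∂M = +0.026, so E_I = 0.026·(5100/174.12) ≈ 0.762.
E_I ∈ (0,1): normal good (necessity).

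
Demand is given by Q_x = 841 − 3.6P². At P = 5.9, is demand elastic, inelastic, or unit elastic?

At P = 5.9, Q_x = 715.684.
dQ_x/dP = −2·3.6·P = −42.48.
Point elasticity E = (dQ_x/dP)·(P/Q_x) = -42.48 × 5.9/715.684 ≈ -0.350.
|E| ≈ 0.350 < 1, so demand is inelastic.

inelastic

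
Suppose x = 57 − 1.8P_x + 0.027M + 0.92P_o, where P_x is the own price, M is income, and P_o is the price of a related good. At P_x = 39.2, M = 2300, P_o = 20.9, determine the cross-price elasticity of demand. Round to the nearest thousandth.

0.284

x = 57 − 1.8(39.2) + 0.027(2300) + 0.92(20.9) = 57 − 70.56 + 62.1 + 19.228 = 67.768.
∂x/∂P_o = +0.92, so E_xy = 0.92·(20.9/67.768) ≈ 0.284.
E_xy > 0: the goods are substitutes.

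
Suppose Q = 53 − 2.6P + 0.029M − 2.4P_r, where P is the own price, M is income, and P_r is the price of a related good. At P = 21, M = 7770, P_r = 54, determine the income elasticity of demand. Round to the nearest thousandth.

At the given point, Q = 53 − 2.6(21) + 0.029(7770) − 2.4(54) = 53 − 54.6 + 225.33 − 129.6 = 94.13.
∂Q/∂M = +0.029, so E_I = 0.029·(7770/94.13) ≈ 2.394.
E_I > 1: normal good (luxury).

2.394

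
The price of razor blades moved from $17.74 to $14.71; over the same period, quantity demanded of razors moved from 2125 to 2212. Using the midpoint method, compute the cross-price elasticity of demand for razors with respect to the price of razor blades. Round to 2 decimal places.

%ΔQ_x = (2212 − 2125)/[(2125+2212)/2] = 87/2168.5 ≈ 0.0401.
%ΔP_y = (14.71 − 17.74)/[(17.74+14.71)/2] ≈ -0.1867.
E_xy = 0.0401/-0.1867 ≈ -0.21.
E_xy < 0, so razors and razor blades are complements.

-0.21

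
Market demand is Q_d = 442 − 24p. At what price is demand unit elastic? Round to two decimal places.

For linear demand Q_d = a − bp, E = −bp/(a − bp). |E| = 1 ⇒ bp = a − bp ⇒ p = a/(2b).
p = 442/(2·24) ≈ 9.21.

9.21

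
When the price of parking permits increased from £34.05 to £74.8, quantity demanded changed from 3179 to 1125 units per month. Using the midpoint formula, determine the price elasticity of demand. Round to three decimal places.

%ΔQ = (1125 − 3179)/[(3179 + 1125)/2] = -2054/2152 ≈ -0.9545.
%Δp = (74.8 − 34.05)/[(34.05 + 74.8)/2] = 40.75/54.425 ≈ 0.7487.
Arc elasticity E = %ΔQ/%Δp ≈ -0.9545/0.7487 ≈ -1.275.
|E| > 1: demand is elastic over this range.

-1.275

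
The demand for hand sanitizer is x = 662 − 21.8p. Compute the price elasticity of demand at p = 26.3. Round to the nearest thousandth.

At p = 26.3, x = 88.66.
dx/dp = −21.8.
Point elasticity E = (dx/dp)·(p/x) = -21.8 × 26.3/88.66 ≈ -6.467.
|E| > 1, so demand is elastic at this price.

-6.467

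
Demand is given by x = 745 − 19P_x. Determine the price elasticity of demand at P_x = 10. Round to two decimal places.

At P_x = 10, x = 555.
dx/dP_x = −19.
Point elasticity E = (dx/dP_x)·(P_x/x) = -19 × 10/555 ≈ -0.34.
|E| < 1, so demand is inelastic at this price.

-0.34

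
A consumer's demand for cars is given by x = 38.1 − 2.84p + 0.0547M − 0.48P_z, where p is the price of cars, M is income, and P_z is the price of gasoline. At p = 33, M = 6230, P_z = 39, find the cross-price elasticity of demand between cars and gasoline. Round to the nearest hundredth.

Evaluating quantity at (p, M, P_z) gives x = 38.1 − 2.84(33) + 0.0547(6230) − 0.48(39) = 38.1 − 93.72 + 340.781 − 18.72 = 266.441.
∂x/∂P_z = −0.48, so E_xy = -0.48·(39/266.441) ≈ -0.07.
E_xy < 0: the goods are complements.

-0.07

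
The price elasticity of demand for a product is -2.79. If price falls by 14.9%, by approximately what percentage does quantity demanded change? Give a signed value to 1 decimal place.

41.6

%ΔQ ≈ E × %ΔP = (-2.79) × (-14.9%) ≈ 41.6%.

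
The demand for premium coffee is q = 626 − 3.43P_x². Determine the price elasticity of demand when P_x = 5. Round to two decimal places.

-0.32

At P_x = 5, q = 540.25.
dq/dP_x = −2·3.43·P_x = −34.3.
Point elasticity E = (dq/dP_x)·(P_x/q) = -34.3 × 5/540.25 ≈ -0.32.
|E| < 1, so demand is inelastic at this price.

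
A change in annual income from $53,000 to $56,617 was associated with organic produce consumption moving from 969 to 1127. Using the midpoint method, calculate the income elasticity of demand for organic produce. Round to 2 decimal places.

2.28

%ΔQ = (1127 − 969)/[(969+1127)/2] = 158/1048 ≈ 0.1508.
%ΔM = (56,617 − 53,000)/[(53,000+56,617)/2] = 3617/54808.5 ≈ 0.0660.
E_I = %ΔQ/%ΔM ≈ 2.28.
E_I > 1: normal good (luxury).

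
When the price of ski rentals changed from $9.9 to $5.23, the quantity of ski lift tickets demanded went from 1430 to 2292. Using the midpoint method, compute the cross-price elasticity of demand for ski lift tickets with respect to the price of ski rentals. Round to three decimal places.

%ΔQ_x = (2292 − 1430)/[(1430+2292)/2] = 862/1861 ≈ 0.4632.
%ΔP_y = (5.23 − 9.9)/[(9.9+5.23)/2] ≈ -0.6173.
E_xy = 0.4632/-0.6173 ≈ -0.750.
E_xy < 0, so ski lift tickets and ski rentals are complements.

-0.750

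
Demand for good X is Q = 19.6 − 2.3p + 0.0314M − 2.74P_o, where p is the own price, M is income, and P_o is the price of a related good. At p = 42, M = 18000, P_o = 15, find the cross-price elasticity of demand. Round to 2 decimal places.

-0.09

Substituting, Q = 19.6 − 2.3(42) + 0.0314(18000) − 2.74(15) = 19.6 − 96.6 + 565.2 − 41.1 = 447.1.
∂Q/∂P_o = −2.74, so E_xy = -2.74·(15/447.1) ≈ -0.09.
E_xy < 0: the goods are complements.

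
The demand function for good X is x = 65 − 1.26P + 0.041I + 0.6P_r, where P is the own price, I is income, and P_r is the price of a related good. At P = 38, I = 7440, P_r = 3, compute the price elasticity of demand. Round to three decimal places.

Substituting, x = 65 − 1.26(38) + 0.041(7440) + 0.6(3) = 65 − 47.88 + 305.04 + 1.8 = 323.96.
∂x/∂P = −1.26, so E_p = (−1.26)·(38/323.96) ≈ -0.148.
|E_p| < 1: demand is inelastic.

-0.148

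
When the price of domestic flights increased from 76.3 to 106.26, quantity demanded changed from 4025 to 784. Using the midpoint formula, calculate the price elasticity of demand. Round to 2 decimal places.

-4.11

%ΔQ = (784 − 4025)/[(4025 + 784)/2] = -3241/2404.5 ≈ -1.3479.
%Δp = (106.26 − 76.3)/[(76.3 + 106.26)/2] = 29.96/91.28 ≈ 0.3282.
Arc elasticity E = %ΔQ/%Δp ≈ -1.3479/0.3282 ≈ -4.11.
|E| > 1: demand is elastic over this range.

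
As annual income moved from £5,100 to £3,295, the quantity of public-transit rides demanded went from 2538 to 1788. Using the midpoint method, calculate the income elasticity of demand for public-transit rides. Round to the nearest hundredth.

0.81

%ΔQ = (1788 − 2538)/[(2538+1788)/2] = -750/2163 ≈ -0.3467.
%ΔI = (3,295 − 5,100)/[(5,100+3,295)/2] = -1805/4197.5 ≈ -0.4300.
E_I = %ΔQ/%ΔI ≈ 0.81.
E_I ∈ (0,1): normal good (necessity).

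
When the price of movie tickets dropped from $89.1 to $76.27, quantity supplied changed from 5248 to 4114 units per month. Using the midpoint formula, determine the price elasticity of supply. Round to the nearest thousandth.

%Δq = (4114 − 5248)/[(5248 + 4114)/2] = -1134/4681 ≈ -0.2423.
%ΔP = (76.27 − 89.1)/[(89.1 + 76.27)/2] = -12.83/82.685 ≈ -0.1552.
Arc elasticity E = %Δq/%ΔP ≈ -0.2423/-0.1552 ≈ 1.561.
|E| > 1: supply is elastic over this range.

1.561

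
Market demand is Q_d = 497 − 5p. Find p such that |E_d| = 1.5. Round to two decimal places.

Set −bp/(a − bp) = −1.5 ⇒ bp = 1.5(a − bp) ⇒ bp(1+1.5) = 1.5·a.
p = 1.5·497/(5·2.5) = 59.64.

59.64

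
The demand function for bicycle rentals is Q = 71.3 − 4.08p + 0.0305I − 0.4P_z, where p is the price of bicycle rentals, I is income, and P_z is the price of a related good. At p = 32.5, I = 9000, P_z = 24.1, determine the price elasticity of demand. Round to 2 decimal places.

Substituting, Q = 71.3 − 4.08(32.5) + 0.0305(9000) − 0.4(24.1) = 71.3 − 132.6 + 274.5 − 9.64 = 203.56.
∂Q/∂p = −4.08, so E_p = (−4.08)·(32.5/203.56) ≈ -0.65.
|E_p| < 1: demand is inelastic.

-0.65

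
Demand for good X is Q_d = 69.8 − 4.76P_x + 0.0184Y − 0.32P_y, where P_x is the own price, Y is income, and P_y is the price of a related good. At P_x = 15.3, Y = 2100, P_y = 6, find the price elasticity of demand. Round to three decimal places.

-2.162

Substituting, Q_d = 69.8 − 4.76(15.3) + 0.0184(2100) − 0.32(6) = 69.8 − 72.828 + 38.64 − 1.92 = 33.692.
∂Q_d/∂P_x = −4.76, so E_p = (−4.76)·(15.3/33.692) ≈ -2.162.
|E_p| > 1: demand is elastic.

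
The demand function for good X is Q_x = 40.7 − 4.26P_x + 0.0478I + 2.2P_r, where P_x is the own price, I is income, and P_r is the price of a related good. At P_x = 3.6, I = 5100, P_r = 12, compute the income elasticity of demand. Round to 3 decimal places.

At the given point, Q_x = 40.7 − 4.26(3.6) + 0.0478(5100) + 2.2(12) = 40.7 − 15.336 + 243.78 + 26.4 = 295.544.
∂Q_x/∂I = +0.0478, so E_I = 0.0478·(5100/295.544) ≈ 0.825.
E_I ∈ (0,1): normal good (necessity).

0.825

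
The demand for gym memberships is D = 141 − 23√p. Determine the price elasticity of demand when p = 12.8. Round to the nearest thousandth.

At p = 12.8, D = 58.7127.
dD/dp = −23/(2√p) = −23/(2·3.5777).
Point elasticity E = (dD/dp)·(p/D) = -3.2143 × 12.8/58.7127 ≈ -0.701.
|E| < 1, so demand is inelastic at this price.

-0.701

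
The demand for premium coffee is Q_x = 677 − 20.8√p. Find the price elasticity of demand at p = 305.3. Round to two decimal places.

-0.58

At p = 305.3, Q_x = 313.565.
dQ_x/dp = −20.8/(2√p) = −20.8/(2·17.4728).
Point elasticity E = (dQ_x/dp)·(p/Q_x) = -0.5952 × 305.3/313.565 ≈ -0.58.
|E| < 1, so demand is inelastic at this price.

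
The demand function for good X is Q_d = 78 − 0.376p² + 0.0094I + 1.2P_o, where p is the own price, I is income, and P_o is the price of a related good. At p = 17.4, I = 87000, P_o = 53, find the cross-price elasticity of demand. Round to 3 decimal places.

First evaluate Q_d: 78 − 0.376(17.4)² + 0.0094(87000) + 1.2(53) = 78 − 113.8378 + 817.8 + 63.6 = 845.5622.
∂Q_d/∂P_o = +1.2, so E_xy = 1.2·(53/845.5622) ≈ 0.075.
E_xy > 0: the goods are substitutes.

0.075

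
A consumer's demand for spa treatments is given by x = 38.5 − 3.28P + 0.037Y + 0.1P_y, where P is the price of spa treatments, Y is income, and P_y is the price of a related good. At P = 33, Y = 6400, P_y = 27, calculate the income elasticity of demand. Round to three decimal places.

Evaluating quantity at (P, Y, P_y) gives x = 38.5 − 3.28(33) + 0.037(6400) + 0.1(27) = 38.5 − 108.24 + 236.8 + 2.7 = 169.76.
∂x/∂Y = +0.037, so E_I = 0.037·(6400/169.76) ≈ 1.395.
E_I > 1: normal good (luxury).

1.395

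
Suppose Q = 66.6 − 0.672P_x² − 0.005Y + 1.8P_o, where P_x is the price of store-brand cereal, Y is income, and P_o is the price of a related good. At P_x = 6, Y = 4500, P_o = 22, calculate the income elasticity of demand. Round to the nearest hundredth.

Evaluating quantity at (P_x, Y, P_o) gives Q = 66.6 − 0.672(6)² − 0.005(4500) + 1.8(22) = 66.6 − 24.192 − 22.5 + 39.6 = 59.508.
∂Q/∂Y = −0.005, so E_I = -0.005·(4500/59.508) ≈ -0.38.
E_I < 0: inferior good.

-0.38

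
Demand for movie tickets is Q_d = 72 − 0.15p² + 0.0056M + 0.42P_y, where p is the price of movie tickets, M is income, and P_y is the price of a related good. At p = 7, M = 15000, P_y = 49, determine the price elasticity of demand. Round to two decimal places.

Evaluating quantity at (p, M, P_y) gives Q_d = 72 − 0.15(7)² + 0.0056(15000) + 0.42(49) = 72 − 7.35 + 84 + 20.58 = 169.23.
∂Q_d/∂p = −2·0.15·p = -2.1, so E_p = -2.1·(7/169.23) ≈ -0.09.
|E_p| < 1: demand is inelastic.

-0.09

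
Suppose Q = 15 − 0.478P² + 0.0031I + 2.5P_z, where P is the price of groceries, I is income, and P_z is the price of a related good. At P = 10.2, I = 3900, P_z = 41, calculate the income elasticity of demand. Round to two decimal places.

Substituting, Q = 15 − 0.478(10.2)² + 0.0031(3900) + 2.5(41) = 15 − 49.7311 + 12.09 + 102.5 = 79.8589.
∂Q/∂I = +0.0031, so E_I = 0.0031·(3900/79.8589) ≈ 0.15.
E_I ∈ (0,1): normal good (necessity).

0.15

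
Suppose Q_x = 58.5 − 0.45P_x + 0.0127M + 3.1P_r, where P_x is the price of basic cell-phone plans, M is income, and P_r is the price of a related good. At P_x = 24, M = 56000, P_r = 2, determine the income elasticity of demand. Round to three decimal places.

0.930

First evaluate Q_x: 58.5 − 0.45(24) + 0.0127(56000) + 3.1(2) = 58.5 − 10.8 + 711.2 + 6.2 = 765.1.
∂Q_x/∂M = +0.0127, so E_I = 0.0127·(56000/765.1) ≈ 0.930.
E_I ∈ (0,1): normal good (necessity).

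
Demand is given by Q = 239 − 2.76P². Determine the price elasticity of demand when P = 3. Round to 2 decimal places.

At P = 3, Q = 214.16.
dQ/dP = −2·2.76·P = −16.56.
Point elasticity E = (dQ/dP)·(P/Q) = -16.56 × 3/214.16 ≈ -0.23.
|E| < 1, so demand is inelastic at this price.

-0.23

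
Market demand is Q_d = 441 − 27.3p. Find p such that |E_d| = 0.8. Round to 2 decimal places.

7.18

Set −bp/(a − bp) = −0.8 ⇒ bp = 0.8(a − bp) ⇒ bp(1+0.8) = 0.8·a.
p = 0.8·441/(27.3·1.8) ≈ 7.18.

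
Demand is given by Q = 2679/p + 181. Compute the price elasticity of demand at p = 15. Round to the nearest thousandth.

At p = 15, Q = 359.6.
dQ/dp = −2679/p² = −11.9067.
Point elasticity E = (dQ/dp)·(p/Q) = -11.9067 × 15/359.6 ≈ -0.497.
|E| < 1, so demand is inelastic at this price.

-0.497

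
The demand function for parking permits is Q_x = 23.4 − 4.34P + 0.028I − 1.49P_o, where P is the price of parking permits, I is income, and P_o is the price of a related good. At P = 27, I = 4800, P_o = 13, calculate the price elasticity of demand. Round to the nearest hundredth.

-5.51

First evaluate Q_x: 23.4 − 4.34(27) + 0.028(4800) − 1.49(13) = 23.4 − 117.18 + 134.4 − 19.37 = 21.25.
∂Q_x/∂P = −4.34, so E_p = (−4.34)·(27/21.25) ≈ -5.51.
|E_p| > 1: demand is elastic.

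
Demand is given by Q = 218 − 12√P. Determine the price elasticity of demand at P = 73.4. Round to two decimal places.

-0.45

At P = 73.4, Q = 115.1914.
dQ/dP = −12/(2√P) = −12/(2·8.5674).
Point elasticity E = (dQ/dP)·(P/Q) = -0.7003 × 73.4/115.1914 ≈ -0.45.
|E| < 1, so demand is inelastic at this price.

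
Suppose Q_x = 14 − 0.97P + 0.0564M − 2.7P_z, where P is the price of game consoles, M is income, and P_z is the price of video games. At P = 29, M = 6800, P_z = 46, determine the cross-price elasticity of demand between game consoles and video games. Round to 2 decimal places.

-0.51

At the given point, Q_x = 14 − 0.97(29) + 0.0564(6800) − 2.7(46) = 14 − 28.13 + 383.52 − 124.2 = 245.19.
∂Q_x/∂P_z = −2.7, so E_xy = -2.7·(46/245.19) ≈ -0.51.
E_xy < 0: the goods are complements.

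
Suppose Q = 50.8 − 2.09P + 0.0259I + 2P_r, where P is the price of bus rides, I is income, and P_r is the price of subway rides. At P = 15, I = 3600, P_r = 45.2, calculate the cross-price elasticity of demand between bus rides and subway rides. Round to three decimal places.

At the given point, Q = 50.8 − 2.09(15) + 0.0259(3600) + 2(45.2) = 50.8 − 31.35 + 93.24 + 90.4 = 203.09.
∂Q/∂P_r = +2, so E_xy = 2·(45.2/203.09) ≈ 0.445.
E_xy > 0: the goods are substitutes.

0.445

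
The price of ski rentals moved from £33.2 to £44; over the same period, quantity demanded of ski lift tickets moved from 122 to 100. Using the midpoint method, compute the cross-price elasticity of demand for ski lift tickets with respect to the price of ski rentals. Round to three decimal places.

-0.708

%ΔQ_x = (100 − 122)/[(122+100)/2] = -22/111 ≈ -0.1982.
%ΔP_y = (44 − 33.2)/[(33.2+44)/2] ≈ 0.2798.
E_xy = -0.1982/0.2798 ≈ -0.708.
E_xy < 0, so ski lift tickets and ski rentals are complements.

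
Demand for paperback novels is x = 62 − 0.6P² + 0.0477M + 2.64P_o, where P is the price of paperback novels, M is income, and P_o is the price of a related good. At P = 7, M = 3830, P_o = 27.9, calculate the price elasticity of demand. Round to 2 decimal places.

At the given point, x = 62 − 0.6(7)² + 0.0477(3830) + 2.64(27.9) = 62 − 29.4 + 182.691 + 73.656 = 288.947.
∂x/∂P = −2·0.6·P = -8.4, so E_p = -8.4·(7/288.947) ≈ -0.20.
|E_p| < 1: demand is inelastic.

-0.20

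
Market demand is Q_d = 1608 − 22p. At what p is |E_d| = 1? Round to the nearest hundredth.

36.55

For linear demand Q_d = a − bp, E = −bp/(a − bp). |E| = 1 ⇒ bp = a − bp ⇒ p = a/(2b).
p = 1608/(2·22) ≈ 36.55.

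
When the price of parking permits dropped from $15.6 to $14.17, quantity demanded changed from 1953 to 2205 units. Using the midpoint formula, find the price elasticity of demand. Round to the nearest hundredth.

%Δq = (2205 − 1953)/[(1953 + 2205)/2] = 252/2079 ≈ 0.1212.
%Δp = (14.17 − 15.6)/[(15.6 + 14.17)/2] = -1.43/14.885 ≈ -0.0961.
Arc elasticity E = %Δq/%Δp ≈ 0.1212/-0.0961 ≈ -1.26.
|E| > 1: demand is elastic over this range.

-1.26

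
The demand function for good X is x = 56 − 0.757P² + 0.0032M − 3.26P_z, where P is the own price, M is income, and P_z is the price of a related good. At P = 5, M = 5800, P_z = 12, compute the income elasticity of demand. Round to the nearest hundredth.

1.12

Substituting, x = 56 − 0.757(5)² + 0.0032(5800) − 3.26(12) = 56 − 18.925 + 18.56 − 39.12 = 16.515.
∂x/∂M = +0.0032, so E_I = 0.0032·(5800/16.515) ≈ 1.12.
E_I > 1: normal good (luxury).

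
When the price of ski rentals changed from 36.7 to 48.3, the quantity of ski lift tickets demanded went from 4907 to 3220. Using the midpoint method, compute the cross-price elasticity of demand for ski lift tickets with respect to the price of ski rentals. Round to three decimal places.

%ΔQ_x = (3220 − 4907)/[(4907+3220)/2] = -1687/4063.5 ≈ -0.4152.
%ΔP_y = (48.3 − 36.7)/[(36.7+48.3)/2] ≈ 0.2729.
E_xy = -0.4152/0.2729 ≈ -1.521.
E_xy < 0, so ski lift tickets and ski rentals are complements.

-1.521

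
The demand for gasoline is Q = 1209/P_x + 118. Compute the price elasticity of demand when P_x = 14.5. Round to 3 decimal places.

-0.414

At P_x = 14.5, Q = 201.3793.
dQ/dP_x = −1209/P_x² = −5.7503.
Point elasticity E = (dQ/dP_x)·(P_x/Q) = -5.7503 × 14.5/201.3793 ≈ -0.414.
|E| < 1, so demand is inelastic at this price.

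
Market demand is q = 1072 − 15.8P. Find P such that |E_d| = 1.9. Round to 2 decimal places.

44.45

Set −bP/(a − bP) = −1.9 ⇒ bP = 1.9(a − bP) ⇒ bP(1+1.9) = 1.9·a.
P = 1.9·1072/(15.8·2.9) ≈ 44.45.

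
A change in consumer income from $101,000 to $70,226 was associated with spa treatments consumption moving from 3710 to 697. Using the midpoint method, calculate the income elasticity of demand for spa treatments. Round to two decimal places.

3.80

%ΔQ = (697 − 3710)/[(3710+697)/2] = -3013/2203.5 ≈ -1.3674.
%ΔM = (70,226 − 101,000)/[(101,000+70,226)/2] = -30774/85613 ≈ -0.3595.
E_I = %ΔQ/%ΔM ≈ 3.80.
E_I > 1: normal good (luxury).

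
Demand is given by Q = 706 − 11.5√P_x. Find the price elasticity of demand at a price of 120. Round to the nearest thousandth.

-0.109

At P_x = 120, Q = 580.0238.
dQ/dP_x = −11.5/(2√P_x) = −11.5/(2·10.9545).
Point elasticity E = (dQ/dP_x)·(P_x/Q) = -0.5249 × 120/580.0238 ≈ -0.109.
|E| < 1, so demand is inelastic at this price.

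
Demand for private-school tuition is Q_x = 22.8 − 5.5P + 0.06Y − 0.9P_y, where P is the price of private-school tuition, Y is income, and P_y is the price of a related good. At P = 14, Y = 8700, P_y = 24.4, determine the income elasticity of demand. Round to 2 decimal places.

1.17

Q_x = 22.8 − 5.5(14) + 0.06(8700) − 0.9(24.4) = 22.8 − 77 + 522 − 21.96 = 445.84.
∂Q_x/∂Y = +0.06, so E_I = 0.06·(8700/445.84) ≈ 1.17.
E_I > 1: normal good (luxury).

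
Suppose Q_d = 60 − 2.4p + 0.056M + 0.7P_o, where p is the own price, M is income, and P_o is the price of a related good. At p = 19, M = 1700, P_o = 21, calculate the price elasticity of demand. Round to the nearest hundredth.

Evaluating quantity at (p, M, P_o) gives Q_d = 60 − 2.4(19) + 0.056(1700) + 0.7(21) = 60 − 45.6 + 95.2 + 14.7 = 124.3.
∂Q_d/∂p = −2.4, so E_p = (−2.4)·(19/124.3) ≈ -0.37.
|E_p| < 1: demand is inelastic.

-0.37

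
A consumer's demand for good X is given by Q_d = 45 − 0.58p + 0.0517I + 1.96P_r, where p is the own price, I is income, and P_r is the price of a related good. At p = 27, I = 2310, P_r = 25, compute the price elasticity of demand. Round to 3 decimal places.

At the given point, Q_d = 45 − 0.58(27) + 0.0517(2310) + 1.96(25) = 45 − 15.66 + 119.427 + 49 = 197.767.
∂Q_d/∂p = −0.58, so E_p = (−0.58)·(27/197.767) ≈ -0.079.
|E_p| < 1: demand is inelastic.

-0.079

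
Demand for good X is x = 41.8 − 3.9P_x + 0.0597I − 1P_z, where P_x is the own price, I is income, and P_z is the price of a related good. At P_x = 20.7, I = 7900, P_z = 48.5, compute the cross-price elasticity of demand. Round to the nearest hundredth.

-0.13

At the given point, x = 41.8 − 3.9(20.7) + 0.0597(7900) − 1(48.5) = 41.8 − 80.73 + 471.63 − 48.5 = 384.2.
∂x/∂P_z = −1, so E_xy = -1·(48.5/384.2) ≈ -0.13.
E_xy < 0: the goods are complements.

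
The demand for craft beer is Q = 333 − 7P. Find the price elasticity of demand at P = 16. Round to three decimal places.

At P = 16, Q = 221.
dQ/dP = −7.
Point elasticity E = (dQ/dP)·(P/Q) = -7 × 16/221 ≈ -0.507.
|E| < 1, so demand is inelastic at this price.

-0.507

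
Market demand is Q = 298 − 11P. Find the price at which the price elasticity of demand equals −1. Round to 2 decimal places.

13.55

For linear demand Q = a − bP, E = −bP/(a − bP). |E| = 1 ⇒ bP = a − bP ⇒ P = a/(2b).
P = 298/(2·11) ≈ 13.55.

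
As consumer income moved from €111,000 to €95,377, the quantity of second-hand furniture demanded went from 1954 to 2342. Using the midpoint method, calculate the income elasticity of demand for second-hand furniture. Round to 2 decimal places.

%ΔQ = (2342 − 1954)/[(1954+2342)/2] = 388/2148 ≈ 0.1806.
%ΔM = (95,377 − 111,000)/[(111,000+95,377)/2] = -15623/103188.5 ≈ -0.1514.
E_I = %ΔQ/%ΔM ≈ -1.19.
E_I < 0: inferior good.

-1.19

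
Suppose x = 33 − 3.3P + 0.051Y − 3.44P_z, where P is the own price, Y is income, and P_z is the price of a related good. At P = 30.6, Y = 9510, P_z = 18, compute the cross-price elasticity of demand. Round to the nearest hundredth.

x = 33 − 3.3(30.6) + 0.051(9510) − 3.44(18) = 33 − 100.98 + 485.01 − 61.92 = 355.11.
∂x/∂P_z = −3.44, so E_xy = -3.44·(18/355.11) ≈ -0.17.
E_xy < 0: the goods are complements.

-0.17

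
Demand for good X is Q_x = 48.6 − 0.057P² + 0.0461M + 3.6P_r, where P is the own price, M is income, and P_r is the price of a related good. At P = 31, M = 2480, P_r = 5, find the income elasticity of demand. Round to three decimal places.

Evaluating quantity at (P, M, P_r) gives Q_x = 48.6 − 0.057(31)² + 0.0461(2480) + 3.6(5) = 48.6 − 54.777 + 114.328 + 18 = 126.151.
∂Q_x/∂M = +0.0461, so E_I = 0.0461·(2480/126.151) ≈ 0.906.
E_I ∈ (0,1): normal good (necessity).

0.906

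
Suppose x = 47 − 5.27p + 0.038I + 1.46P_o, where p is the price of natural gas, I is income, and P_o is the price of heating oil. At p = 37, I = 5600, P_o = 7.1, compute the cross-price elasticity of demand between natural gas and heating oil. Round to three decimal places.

x = 47 − 5.27(37) + 0.038(5600) + 1.46(7.1) = 47 − 194.99 + 212.8 + 10.366 = 75.176.
∂x/∂P_o = +1.46, so E_xy = 1.46·(7.1/75.176) ≈ 0.138.
E_xy > 0: the goods are substitutes.

0.138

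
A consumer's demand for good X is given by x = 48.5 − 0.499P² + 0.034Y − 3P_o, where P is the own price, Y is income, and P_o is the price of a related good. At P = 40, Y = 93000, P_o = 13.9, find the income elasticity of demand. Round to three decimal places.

1.334

Substituting, x = 48.5 − 0.499(40)² + 0.034(93000) − 3(13.9) = 48.5 − 798.4 + 3162 − 41.7 = 2370.4.
∂x/∂Y = +0.034, so E_I = 0.034·(93000/2370.4) ≈ 1.334.
E_I > 1: normal good (luxury).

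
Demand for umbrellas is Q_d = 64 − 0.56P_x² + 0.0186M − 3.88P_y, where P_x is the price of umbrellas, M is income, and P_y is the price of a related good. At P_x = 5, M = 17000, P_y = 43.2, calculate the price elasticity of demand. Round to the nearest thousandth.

Q_d = 64 − 0.56(5)² + 0.0186(17000) − 3.88(43.2) = 64 − 14 + 316.2 − 167.616 = 198.584.
∂Q_d/∂P_x = −2·0.56·P_x = -5.6, so E_p = -5.6·(5/198.584) ≈ -0.141.
|E_p| < 1: demand is inelastic.

-0.141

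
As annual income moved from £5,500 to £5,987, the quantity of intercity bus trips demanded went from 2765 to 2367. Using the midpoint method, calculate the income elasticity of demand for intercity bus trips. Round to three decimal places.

%ΔQ = (2367 − 2765)/[(2765+2367)/2] = -398/2566 ≈ -0.1551.
%ΔI = (5,987 − 5,500)/[(5,500+5,987)/2] = 487/5743.5 ≈ 0.0848.
E_I = %ΔQ/%ΔI ≈ -1.829.
E_I < 0: inferior good.

-1.829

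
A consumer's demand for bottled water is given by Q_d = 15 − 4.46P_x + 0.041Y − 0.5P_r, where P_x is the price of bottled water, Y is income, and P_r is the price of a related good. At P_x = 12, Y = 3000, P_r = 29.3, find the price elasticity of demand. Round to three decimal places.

Q_d = 15 − 4.46(12) + 0.041(3000) − 0.5(29.3) = 15 − 53.52 + 123 − 14.65 = 69.83.
∂Q_d/∂P_x = −4.46, so E_p = (−4.46)·(12/69.83) ≈ -0.766.
|E_p| < 1: demand is inelastic.

-0.766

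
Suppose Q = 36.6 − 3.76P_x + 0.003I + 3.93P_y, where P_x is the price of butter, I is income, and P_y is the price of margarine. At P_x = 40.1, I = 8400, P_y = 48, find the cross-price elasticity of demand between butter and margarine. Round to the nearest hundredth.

1.89

Substituting, Q = 36.6 − 3.76(40.1) + 0.003(8400) + 3.93(48) = 36.6 − 150.776 + 25.2 + 188.64 = 99.664.
∂Q/∂P_y = +3.93, so E_xy = 3.93·(48/99.664) ≈ 1.89.
E_xy > 0: the goods are substitutes.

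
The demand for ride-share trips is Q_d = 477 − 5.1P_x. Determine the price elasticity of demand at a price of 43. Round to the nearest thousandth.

At P_x = 43, Q_d = 257.7.
dQ_d/dP_x = −5.1.
Point elasticity E = (dQ_d/dP_x)·(P_x/Q_d) = -5.1 × 43/257.7 ≈ -0.851.
|E| < 1, so demand is inelastic at this price.

-0.851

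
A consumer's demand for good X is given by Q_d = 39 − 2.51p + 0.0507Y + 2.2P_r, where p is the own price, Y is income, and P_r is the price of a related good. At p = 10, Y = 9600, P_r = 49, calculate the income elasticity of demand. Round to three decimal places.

Substituting, Q_d = 39 − 2.51(10) + 0.0507(9600) + 2.2(49) = 39 − 25.1 + 486.72 + 107.8 = 608.42.
∂Q_d/∂Y = +0.0507, so E_I = 0.0507·(9600/608.42) ≈ 0.800.
E_I ∈ (0,1): normal good (necessity).

0.800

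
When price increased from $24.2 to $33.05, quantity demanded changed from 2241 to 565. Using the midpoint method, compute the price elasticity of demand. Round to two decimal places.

%ΔQ = (565 − 2241)/[(2241 + 565)/2] = -1676/1403 ≈ -1.1946.
%Δp = (33.05 − 24.2)/[(24.2 + 33.05)/2] = 8.85/28.625 ≈ 0.3092.
Arc elasticity E = %ΔQ/%Δp ≈ -1.1946/0.3092 ≈ -3.86.
|E| > 1: demand is elastic over this range.

-3.86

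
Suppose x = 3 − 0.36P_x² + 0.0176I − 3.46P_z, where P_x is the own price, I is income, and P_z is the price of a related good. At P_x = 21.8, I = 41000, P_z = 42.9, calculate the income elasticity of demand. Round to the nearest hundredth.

x = 3 − 0.36(21.8)² + 0.0176(41000) − 3.46(42.9) = 3 − 171.0864 + 721.6 − 148.434 = 405.0796.
∂x/∂I = +0.0176, so E_I = 0.0176·(41000/405.0796) ≈ 1.78.
E_I > 1: normal good (luxury).

1.78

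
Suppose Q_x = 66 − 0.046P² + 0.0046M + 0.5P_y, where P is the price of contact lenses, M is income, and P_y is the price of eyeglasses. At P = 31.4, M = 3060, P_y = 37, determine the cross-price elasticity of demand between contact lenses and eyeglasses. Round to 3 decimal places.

0.348

First evaluate Q_x: 66 − 0.046(31.4)² + 0.0046(3060) + 0.5(37) = 66 − 45.3542 + 14.076 + 18.5 = 53.2218.
∂Q_x/∂P_y = +0.5, so E_xy = 0.5·(37/53.2218) ≈ 0.348.
E_xy > 0: the goods are substitutes.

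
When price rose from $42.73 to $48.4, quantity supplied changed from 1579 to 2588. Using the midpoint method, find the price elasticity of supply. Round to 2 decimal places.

%Δq = (2588 − 1579)/[(1579 + 2588)/2] = 1009/2083.5 ≈ 0.4843.
%ΔP = (48.4 − 42.73)/[(42.73 + 48.4)/2] = 5.67/45.565 ≈ 0.1244.
Arc elasticity E = %Δq/%ΔP ≈ 0.4843/0.1244 ≈ 3.89.
|E| > 1: supply is elastic over this range.

3.89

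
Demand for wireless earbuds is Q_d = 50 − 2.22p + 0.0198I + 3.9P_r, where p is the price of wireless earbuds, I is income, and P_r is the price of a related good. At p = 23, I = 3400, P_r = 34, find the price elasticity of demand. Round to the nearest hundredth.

At the given point, Q_d = 50 − 2.22(23) + 0.0198(3400) + 3.9(34) = 50 − 51.06 + 67.32 + 132.6 = 198.86.
∂Q_d/∂p = −2.22, so E_p = (−2.22)·(23/198.86) ≈ -0.26.
|E_p| < 1: demand is inelastic.

-0.26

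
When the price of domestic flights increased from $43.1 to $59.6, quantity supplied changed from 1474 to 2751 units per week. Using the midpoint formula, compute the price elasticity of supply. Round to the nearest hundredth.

1.88

%Δq = (2751 − 1474)/[(1474 + 2751)/2] = 1277/2112.5 ≈ 0.6045.
%ΔP = (59.6 − 43.1)/[(43.1 + 59.6)/2] = 16.5/51.35 ≈ 0.3213.
Arc elasticity E = %Δq/%ΔP ≈ 0.6045/0.3213 ≈ 1.88.
|E| > 1: supply is elastic over this range.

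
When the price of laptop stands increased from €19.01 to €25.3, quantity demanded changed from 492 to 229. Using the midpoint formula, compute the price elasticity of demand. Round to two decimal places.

%Δq = (229 − 492)/[(492 + 229)/2] = -263/360.5 ≈ -0.7295.
%ΔP = (25.3 − 19.01)/[(19.01 + 25.3)/2] = 6.29/22.155 ≈ 0.2839.
Arc elasticity E = %Δq/%ΔP ≈ -0.7295/0.2839 ≈ -2.57.
|E| > 1: demand is elastic over this range.

-2.57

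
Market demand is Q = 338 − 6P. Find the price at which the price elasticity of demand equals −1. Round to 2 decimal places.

For linear demand Q = a − bP, E = −bP/(a − bP). |E| = 1 ⇒ bP = a − bP ⇒ P = a/(2b).
P = 338/(2·6) ≈ 28.17.

28.17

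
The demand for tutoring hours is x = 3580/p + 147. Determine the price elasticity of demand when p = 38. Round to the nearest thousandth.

-0.391

At p = 38, x = 241.2105.
dx/dp = −3580/p² = −2.4792.
Point elasticity E = (dx/dp)·(p/x) = -2.4792 × 38/241.2105 ≈ -0.391.
|E| < 1, so demand is inelastic at this price.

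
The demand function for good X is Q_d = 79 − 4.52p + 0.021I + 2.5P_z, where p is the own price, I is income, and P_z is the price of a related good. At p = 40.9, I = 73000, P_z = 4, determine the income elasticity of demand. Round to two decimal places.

Q_d = 79 − 4.52(40.9) + 0.021(73000) + 2.5(4) = 79 − 184.868 + 1533 + 10 = 1437.132.
∂Q_d/∂I = +0.021, so E_I = 0.021·(73000/1437.132) ≈ 1.07.
E_I > 1: normal good (luxury).

1.07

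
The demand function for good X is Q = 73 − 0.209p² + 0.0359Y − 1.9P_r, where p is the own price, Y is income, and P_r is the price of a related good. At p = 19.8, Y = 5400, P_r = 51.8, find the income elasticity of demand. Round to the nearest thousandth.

Evaluating quantity at (p, Y, P_r) gives Q = 73 − 0.209(19.8)² + 0.0359(5400) − 1.9(51.8) = 73 − 81.9364 + 193.86 − 98.42 = 86.5036.
∂Q/∂Y = +0.0359, so E_I = 0.0359·(5400/86.5036) ≈ 2.241.
E_I > 1: normal good (luxury).

2.241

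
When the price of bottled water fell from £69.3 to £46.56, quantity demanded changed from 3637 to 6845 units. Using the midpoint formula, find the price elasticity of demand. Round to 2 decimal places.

%ΔQ = (6845 − 3637)/[(3637 + 6845)/2] = 3208/5241 ≈ 0.6121.
%ΔP = (46.56 − 69.3)/[(69.3 + 46.56)/2] = -22.74/57.93 ≈ -0.3925.
Arc elasticity E = %ΔQ/%ΔP ≈ 0.6121/-0.3925 ≈ -1.56.
|E| > 1: demand is elastic over this range.

-1.56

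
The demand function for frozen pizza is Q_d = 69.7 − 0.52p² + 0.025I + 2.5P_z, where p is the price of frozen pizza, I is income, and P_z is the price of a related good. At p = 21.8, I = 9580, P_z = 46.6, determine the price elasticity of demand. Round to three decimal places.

At the given point, Q_d = 69.7 − 0.52(21.8)² + 0.025(9580) + 2.5(46.6) = 69.7 − 247.1248 + 239.5 + 116.5 = 178.5752.
∂Q_d/∂p = −2·0.52·p = -22.672, so E_p = -22.672·(21.8/178.5752) ≈ -2.768.
|E_p| > 1: demand is elastic.

-2.768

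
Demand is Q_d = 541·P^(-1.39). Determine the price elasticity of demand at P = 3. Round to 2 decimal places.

For a Cobb–Douglas (constant-elasticity) form Q_d = A·P^α·…, the elasticity with respect to P equals the exponent α at every point.
Here the exponent on P is -1.39, so the price elasticity of demand is -1.39.

-1.39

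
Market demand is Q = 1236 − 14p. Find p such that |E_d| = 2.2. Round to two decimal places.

60.70

Set −bp/(a − bp) = −2.2 ⇒ bp = 2.2(a − bp) ⇒ bp(1+2.2) = 2.2·a.
p = 2.2·1236/(14·3.2) ≈ 60.70.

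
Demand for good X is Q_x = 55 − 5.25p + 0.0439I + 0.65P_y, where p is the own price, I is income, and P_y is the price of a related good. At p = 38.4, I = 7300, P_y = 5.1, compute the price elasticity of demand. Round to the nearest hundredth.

At the given point, Q_x = 55 − 5.25(38.4) + 0.0439(7300) + 0.65(5.1) = 55 − 201.6 + 320.47 + 3.315 = 177.185.
∂Q_x/∂p = −5.25, so E_p = (−5.25)·(38.4/177.185) ≈ -1.14.
|E_p| > 1: demand is elastic.

-1.14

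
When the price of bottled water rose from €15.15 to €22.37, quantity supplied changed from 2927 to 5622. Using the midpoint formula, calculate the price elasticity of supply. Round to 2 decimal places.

%ΔQ = (5622 − 2927)/[(2927 + 5622)/2] = 2695/4274.5 ≈ 0.6305.
%ΔP = (22.37 − 15.15)/[(15.15 + 22.37)/2] = 7.22/18.76 ≈ 0.3849.
Arc elasticity E = %ΔQ/%ΔP ≈ 0.6305/0.3849 ≈ 1.64.
|E| > 1: supply is elastic over this range.

1.64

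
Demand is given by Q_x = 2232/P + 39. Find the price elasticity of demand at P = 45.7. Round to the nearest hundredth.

-0.56

At P = 45.7, Q_x = 87.8403.
dQ_x/dP = −2232/P² = −1.0687.
Point elasticity E = (dQ_x/dP)·(P/Q_x) = -1.0687 × 45.7/87.8403 ≈ -0.56.
|E| < 1, so demand is inelastic at this price.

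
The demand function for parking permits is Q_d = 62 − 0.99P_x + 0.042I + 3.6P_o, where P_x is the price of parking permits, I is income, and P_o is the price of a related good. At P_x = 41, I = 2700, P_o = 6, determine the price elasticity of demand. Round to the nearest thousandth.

First evaluate Q_d: 62 − 0.99(41) + 0.042(2700) + 3.6(6) = 62 − 40.59 + 113.4 + 21.6 = 156.41.
∂Q_d/∂P_x = −0.99, so E_p = (−0.99)·(41/156.41) ≈ -0.260.
|E_p| < 1: demand is inelastic.

-0.260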